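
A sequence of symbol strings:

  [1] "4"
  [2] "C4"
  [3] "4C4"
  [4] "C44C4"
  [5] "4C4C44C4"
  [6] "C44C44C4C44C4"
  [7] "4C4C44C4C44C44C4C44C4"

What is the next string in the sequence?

Each term (from the third on) is the two preceding terms concatenated in order: term 3 = 4·C4 = 4C4.
The next term joins C44C44C4C44C4 and 4C4C44C4C44C44C4C44C4.

C44C44C4C44C44C4C44C4C44C44C4C44C4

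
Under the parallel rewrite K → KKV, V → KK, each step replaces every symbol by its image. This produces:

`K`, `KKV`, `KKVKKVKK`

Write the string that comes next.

KKVKKVKKKKVKKVKKKKVKKV

Expanding KKVKKVKK: K→KKV, K→KKV, V→KK, K→KKV, K→KKV, V→KK, K→KKV, K→KKV. Concatenated: KKV KKV KK KKV KKV KK KKV KKV.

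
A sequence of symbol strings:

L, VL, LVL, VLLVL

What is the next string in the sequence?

Each term (from the third on) is the two preceding terms concatenated in order: term 3 = L·VL = LVL.
So term 5 is LVL·VLLVL.

LVLVLLVL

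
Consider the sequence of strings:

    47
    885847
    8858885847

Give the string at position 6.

8858885888588858885847

Each term is the previous one with 8858 prepended.
From 8858885847, 3 further steps: 8858885847 → 88588858885847 → 885888588858885847 → (answer).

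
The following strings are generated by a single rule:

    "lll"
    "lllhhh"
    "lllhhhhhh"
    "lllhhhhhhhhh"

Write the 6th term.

lllhhhhhhhhhhhhhhh

Each term is the previous one with hhh appended.
From lllhhhhhhhhh, 2 further steps: lllhhhhhhhhh → lllhhhhhhhhhhhh → (answer).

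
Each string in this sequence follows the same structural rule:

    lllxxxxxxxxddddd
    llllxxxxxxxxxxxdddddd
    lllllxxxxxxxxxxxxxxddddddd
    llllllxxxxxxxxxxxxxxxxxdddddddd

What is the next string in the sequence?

lllllllxxxxxxxxxxxxxxxxxxxxddddddddd

Term n consists of n+1 l's, followed by 3n+2 x's, followed by n+3 d's, where the shown terms are n = 2, 3, 4, 5.
Setting n = 6 gives 7, 20, 9 characters in each block.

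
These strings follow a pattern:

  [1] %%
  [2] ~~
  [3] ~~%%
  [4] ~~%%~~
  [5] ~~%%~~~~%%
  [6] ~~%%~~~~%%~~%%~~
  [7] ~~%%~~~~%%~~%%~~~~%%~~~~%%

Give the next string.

~~%%~~~~%%~~%%~~~~%%~~~~%%~~%%~~~~%%~~%%~~

Each term (from the third on) is the previous term followed by the one before it: term 3 = ~~·%% = ~~%%.
Continuing: ~~%%~~~~%%~~%%~~~~%%~~~~%% · ~~%%~~~~%%~~%%~~ gives term 8.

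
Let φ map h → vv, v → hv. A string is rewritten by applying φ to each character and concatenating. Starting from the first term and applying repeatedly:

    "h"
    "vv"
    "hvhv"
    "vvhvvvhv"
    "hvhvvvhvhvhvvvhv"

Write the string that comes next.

Rewriting the 16 symbols of hvhvvvhvhvhvvvhv one by one yields vv hv vv hv hv hv vv hv vv hv vv hv hv hv vv hv; concatenated:

vvhvvvhvhvhvvvhvvvhvvvhvhvhvvvhv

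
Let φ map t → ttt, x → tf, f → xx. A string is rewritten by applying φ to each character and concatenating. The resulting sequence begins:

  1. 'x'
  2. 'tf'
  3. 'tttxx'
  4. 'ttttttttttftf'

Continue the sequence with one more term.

φ(ttttttttttftf) expands symbol-by-symbol to ttt ttt ttt ttt ttt ttt ttt ttt ttt ttt xx ttt xx; joining the 13 pieces gives the next term.

ttttttttttttttttttttttttttttttxxtttxx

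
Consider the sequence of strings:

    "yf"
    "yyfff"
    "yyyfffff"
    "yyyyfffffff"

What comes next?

yyyyyfffffffff

The n-th term is n y's then 2n-1 f's (n = 1, 2, …).
At n = 5 the blocks have lengths 5, 9.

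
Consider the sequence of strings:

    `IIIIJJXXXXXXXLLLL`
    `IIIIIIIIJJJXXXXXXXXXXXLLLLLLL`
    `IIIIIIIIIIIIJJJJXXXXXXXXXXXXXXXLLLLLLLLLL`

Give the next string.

Each string has the form I^{4n} J^{n+1} X^{4n+3} L^{3n+1} (n = 1, 2, …).
For the next term, n = 4, so the run lengths are 16, 5, 19, 13.

IIIIIIIIIIIIIIIIJJJJJXXXXXXXXXXXXXXXXXXXLLLLLLLLLLLLL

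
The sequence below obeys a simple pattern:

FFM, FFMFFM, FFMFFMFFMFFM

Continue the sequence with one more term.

FFMFFMFFMFFMFFMFFMFFMFFM

Every step duplicates the string.
So the next term is two copies of FFMFFMFFMFFM.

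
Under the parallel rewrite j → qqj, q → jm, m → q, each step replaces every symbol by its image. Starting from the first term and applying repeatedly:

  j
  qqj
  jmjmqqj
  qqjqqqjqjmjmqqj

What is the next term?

Rewriting the 15 symbols of qqjqqqjqjmjmqqj one by one yields jm jm qqj jm jm jm qqj jm qqj q qqj q jm jm qqj; concatenated:

jmjmqqjjmjmjmqqjjmqqjqqqjqjmjmqqj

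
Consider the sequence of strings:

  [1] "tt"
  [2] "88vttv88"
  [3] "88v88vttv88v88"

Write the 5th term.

Each term wraps the previous one in 88v on the left and v88 on the right.
From 88v88vttv88v88, 2 further steps: 88v88vttv88v88 → 88v88v88vttv88v88v88 → (answer).

88v88v88v88vttv88v88v88v88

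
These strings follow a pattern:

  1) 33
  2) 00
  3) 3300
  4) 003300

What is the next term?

From term 3 onward, concatenate the second-to-last term with the last: 33·00 = 3300, 00·3300 = 003300, …
The next term joins 3300 and 003300.

3300003300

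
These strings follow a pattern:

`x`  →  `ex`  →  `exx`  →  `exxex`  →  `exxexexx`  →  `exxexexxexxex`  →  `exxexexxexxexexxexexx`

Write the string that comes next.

exxexexxexxexexxexexxexxexexxexxex

From term 3 onward, concatenate the last term with the second-to-last: ex·x = exx, exx·ex = exxex, …
So term 8 is exxexexxexxexexxexexx·exxexexxexxex.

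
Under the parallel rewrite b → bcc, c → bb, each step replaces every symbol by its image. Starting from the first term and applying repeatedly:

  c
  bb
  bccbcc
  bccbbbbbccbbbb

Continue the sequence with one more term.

φ(bccbbbbbccbbbb) expands symbol-by-symbol to bcc bb bb bcc bcc bcc bcc bcc bb bb bcc bcc bcc bcc; joining the 14 pieces gives the next term.

bccbbbbbccbccbccbccbccbbbbbccbccbccbcc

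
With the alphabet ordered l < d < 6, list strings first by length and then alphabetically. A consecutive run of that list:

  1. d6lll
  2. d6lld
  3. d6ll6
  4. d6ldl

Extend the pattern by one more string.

d6ldd

Find the rightmost character of d6ldl below 6, bump it to the next letter, and reset everything to its right to l.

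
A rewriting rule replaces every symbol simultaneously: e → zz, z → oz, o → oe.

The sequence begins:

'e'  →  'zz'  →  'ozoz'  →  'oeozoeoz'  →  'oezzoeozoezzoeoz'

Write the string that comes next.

φ(oezzoeozoezzoeoz) expands symbol-by-symbol to oe zz oz oz oe zz oe oz oe zz oz oz oe zz oe oz; joining the 16 pieces gives the next term.

oezzozozoezzoeozoezzozozoezzoeoz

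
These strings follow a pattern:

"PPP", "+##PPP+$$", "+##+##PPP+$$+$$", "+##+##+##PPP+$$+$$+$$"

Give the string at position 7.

+##+##+##+##+##+##PPP+$$+$$+$$+$$+$$+$$

Each term wraps the previous one in +## on the left and +$$ on the right.
From +##+##+##PPP+$$+$$+$$, 3 further steps: +##+##+##PPP+$$+$$+$$ → +##+##+##+##PPP+$$+$$+$$+$$ → +##+##+##+##+##PPP+$$+$$+$$+$$+$$ → (answer).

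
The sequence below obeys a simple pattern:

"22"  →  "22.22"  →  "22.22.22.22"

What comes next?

22.22.22.22.22.22.22.22

Each string is two copies of the previous one joined by '.'.
One more doubling of 22.22.22.22 gives the answer.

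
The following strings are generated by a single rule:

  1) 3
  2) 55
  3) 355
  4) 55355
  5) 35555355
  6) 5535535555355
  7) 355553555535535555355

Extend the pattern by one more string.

This is a Fibonacci-style word recurrence s(k) = s(k−2)·s(k−1): e.g. 3·55 = 355.
Continuing: 5535535555355 · 355553555535535555355 gives term 8.

5535535555355355553555535535555355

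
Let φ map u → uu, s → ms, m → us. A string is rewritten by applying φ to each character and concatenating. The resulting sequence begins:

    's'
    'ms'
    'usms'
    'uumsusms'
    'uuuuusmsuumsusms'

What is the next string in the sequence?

Rewriting the 16 symbols of uuuuusmsuumsusms one by one yields uu uu uu uu uu ms us ms uu uu us ms uu ms us ms; concatenated:

uuuuuuuuuumsusmsuuuuusmsuumsusms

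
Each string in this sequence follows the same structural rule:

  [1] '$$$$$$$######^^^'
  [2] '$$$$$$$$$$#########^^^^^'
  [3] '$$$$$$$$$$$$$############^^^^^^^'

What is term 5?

$$$$$$$$$$$$$$$$$$$##################^^^^^^^^^^^

Reading off run lengths: $ runs 7, 10, 13; # runs 6, 9, 12; ^ runs 3, 5, 7 — each is linear in n, where the shown terms are n = 2, 3, 4.
At n = 6 the blocks have lengths 19, 18, 11.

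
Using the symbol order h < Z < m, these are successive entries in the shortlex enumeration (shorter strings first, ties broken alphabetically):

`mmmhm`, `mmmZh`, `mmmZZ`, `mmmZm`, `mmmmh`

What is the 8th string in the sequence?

hhhhhh

Stepping forward 3 times from mmmmh: mmmmh → mmmmZ → mmmmm, then the target.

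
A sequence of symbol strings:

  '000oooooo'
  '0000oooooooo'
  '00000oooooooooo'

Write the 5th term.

0000000oooooooooooooo

Term n consists of n 0's, followed by 2n o's, where the shown terms are n = 3, 4, 5.
For term 5, n = 7, so the run lengths are 7, 14.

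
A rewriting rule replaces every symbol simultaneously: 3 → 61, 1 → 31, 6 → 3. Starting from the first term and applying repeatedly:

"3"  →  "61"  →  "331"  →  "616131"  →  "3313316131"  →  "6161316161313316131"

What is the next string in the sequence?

331331613133133161316161313316131

Applying the rule to each of the 19 symbols of 6161316161313316131 gives the pieces 3 31 3 31 61 31 3 31 3 31 61 31 61 61 31 3 31 61 31, which concatenate to the answer.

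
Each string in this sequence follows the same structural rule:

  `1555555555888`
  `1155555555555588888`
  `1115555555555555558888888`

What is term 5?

1111155555555555555555555588888888888

Each string has the form 1^{n-1} 5^{3n+3} 8^{2n-1}, where the shown terms are n = 2, 3, 4.
For term 5, n = 6, so the run lengths are 5, 21, 11.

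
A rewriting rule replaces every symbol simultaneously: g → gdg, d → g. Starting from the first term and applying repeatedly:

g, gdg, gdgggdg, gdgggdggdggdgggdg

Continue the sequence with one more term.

Rewriting the 17 symbols of gdgggdggdggdgggdg one by one yields gdg g gdg gdg gdg g gdg gdg g gdg gdg g gdg gdg gdg g gdg; concatenated:

gdgggdggdggdgggdggdgggdggdgggdggdggdgggdg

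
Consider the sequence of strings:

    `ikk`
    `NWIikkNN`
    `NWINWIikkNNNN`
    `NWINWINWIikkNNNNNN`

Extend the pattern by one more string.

NWINWINWINWIikkNNNNNNNN

Every step adds NWI to the front and NN to the end of the previous string.
One more step from NWINWINWIikkNNNNNN gives the answer.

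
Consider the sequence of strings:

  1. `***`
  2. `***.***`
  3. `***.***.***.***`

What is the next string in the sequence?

***.***.***.***.***.***.***.***

s(k+1) = s(k)·.·s(k) — each term doubles the last with '.' between the halves.
So the next term is two copies of ***.***.***.*** with '.' between the halves.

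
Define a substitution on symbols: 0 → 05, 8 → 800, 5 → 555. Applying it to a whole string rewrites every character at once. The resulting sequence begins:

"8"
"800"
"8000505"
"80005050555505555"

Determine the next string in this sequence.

Rewriting the 17 symbols of 80005050555505555 one by one yields 800 05 05 05 555 05 555 05 555 555 555 555 05 555 555 555 555; concatenated:

800050505555055550555555555555505555555555555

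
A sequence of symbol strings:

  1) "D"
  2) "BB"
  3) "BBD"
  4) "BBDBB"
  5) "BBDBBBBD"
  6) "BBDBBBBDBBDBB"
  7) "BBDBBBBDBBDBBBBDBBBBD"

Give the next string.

BBDBBBBDBBDBBBBDBBBBDBBDBBBBDBBDBB

This is a Fibonacci-style word recurrence s(k) = s(k−1)·s(k−2): e.g. BB·D = BBD.
So term 8 is BBDBBBBDBBDBBBBDBBBBD·BBDBBBBDBBDBB.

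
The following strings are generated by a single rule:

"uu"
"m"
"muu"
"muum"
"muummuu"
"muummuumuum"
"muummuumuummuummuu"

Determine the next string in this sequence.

muummuumuummuummuumuummuumuum

From term 3 onward, concatenate the last term with the second-to-last: m·uu = muu, muu·m = muum, …
Continuing: muummuumuummuummuu · muummuumuum gives term 8.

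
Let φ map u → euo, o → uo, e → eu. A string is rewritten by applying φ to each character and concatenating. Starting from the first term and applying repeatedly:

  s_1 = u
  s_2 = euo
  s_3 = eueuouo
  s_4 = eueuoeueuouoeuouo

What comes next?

eueuoeueuouoeueuoeueuouoeuouoeueuouoeuouo

φ(eueuoeueuouoeuouo) expands symbol-by-symbol to eu euo eu euo uo eu euo eu euo uo euo uo eu euo uo euo uo; joining the 17 pieces gives the next term.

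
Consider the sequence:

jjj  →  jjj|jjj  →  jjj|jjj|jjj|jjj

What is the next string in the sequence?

Each string is two copies of the previous one joined by '|'.
Doubling jjj|jjj|jjj|jjj with '|' between the halves:

jjj|jjj|jjj|jjj|jjj|jjj|jjj|jjj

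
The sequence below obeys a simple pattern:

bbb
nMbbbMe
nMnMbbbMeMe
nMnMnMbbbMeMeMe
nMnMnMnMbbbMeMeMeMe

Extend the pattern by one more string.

Each term wraps the previous one in nM on the left and Me on the right.
Applying this once more to nMnMnMnMbbbMeMeMeMe:

nMnMnMnMnMbbbMeMeMeMeMe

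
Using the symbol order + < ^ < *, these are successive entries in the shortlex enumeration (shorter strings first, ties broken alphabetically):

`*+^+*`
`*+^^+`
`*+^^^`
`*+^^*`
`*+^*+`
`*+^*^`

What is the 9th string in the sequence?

*+*+^

Advancing 3 positions from *+^*^ through *+^*^ → *+^** → *+*++ reaches term 9.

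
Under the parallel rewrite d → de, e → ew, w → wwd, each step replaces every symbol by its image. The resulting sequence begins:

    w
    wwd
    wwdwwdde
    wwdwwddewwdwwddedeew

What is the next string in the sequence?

Rewriting the 20 symbols of wwdwwddewwdwwddedeew one by one yields wwd wwd de wwd wwd de de ew wwd wwd de wwd wwd de de ew de ew ew wwd; concatenated:

wwdwwddewwdwwddedeewwwdwwddewwdwwddedeewdeewewwwd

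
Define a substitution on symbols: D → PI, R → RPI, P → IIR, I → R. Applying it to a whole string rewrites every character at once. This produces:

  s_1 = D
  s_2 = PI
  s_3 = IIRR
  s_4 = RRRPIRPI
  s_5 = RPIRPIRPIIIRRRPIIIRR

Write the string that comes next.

Rewriting the 20 symbols of RPIRPIRPIIIRRRPIIIRR one by one yields RPI IIR R RPI IIR R RPI IIR R R R RPI RPI RPI IIR R R R RPI RPI; concatenated:

RPIIIRRRPIIIRRRPIIIRRRRRPIRPIRPIIIRRRRRPIRPI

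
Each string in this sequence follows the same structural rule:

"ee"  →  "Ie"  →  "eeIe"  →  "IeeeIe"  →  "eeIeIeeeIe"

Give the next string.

IeeeIeeeIeIeeeIe

Each term (from the third on) is the two preceding terms concatenated in order: term 3 = ee·Ie = eeIe.
The next term joins IeeeIe and eeIeIeeeIe.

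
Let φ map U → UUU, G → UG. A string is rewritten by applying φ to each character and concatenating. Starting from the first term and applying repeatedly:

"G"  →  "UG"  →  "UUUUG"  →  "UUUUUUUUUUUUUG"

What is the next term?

φ(UUUUUUUUUUUUUG) expands symbol-by-symbol to UUU UUU UUU UUU UUU UUU UUU UUU UUU UUU UUU UUU UUU UG; joining the 14 pieces gives the next term.

UUUUUUUUUUUUUUUUUUUUUUUUUUUUUUUUUUUUUUUUG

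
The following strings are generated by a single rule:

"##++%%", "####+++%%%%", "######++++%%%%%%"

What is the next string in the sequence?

########+++++%%%%%%%%

Term n consists of 2n #'s, followed by n+1 +'s, followed by 2n %'s (n = 1, 2, …).
For the next term, n = 4, so the run lengths are 8, 5, 8.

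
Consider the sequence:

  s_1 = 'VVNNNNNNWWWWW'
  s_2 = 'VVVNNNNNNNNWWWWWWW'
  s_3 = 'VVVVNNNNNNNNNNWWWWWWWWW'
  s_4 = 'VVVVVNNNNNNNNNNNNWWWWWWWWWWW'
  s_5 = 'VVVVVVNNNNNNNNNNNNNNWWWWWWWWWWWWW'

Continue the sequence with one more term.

Term n consists of n V's, followed by 2n+2 N's, followed by 2n+1 W's, where the shown terms are n = 2, 3, 4, 5, 6.
Setting n = 7 gives 7, 16, 15 characters in each block.

VVVVVVVNNNNNNNNNNNNNNNNWWWWWWWWWWWWWWW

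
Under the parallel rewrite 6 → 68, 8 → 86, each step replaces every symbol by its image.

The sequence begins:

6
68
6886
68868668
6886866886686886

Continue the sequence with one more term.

68868668866868868668688668868668

Applying the rule to each of the 16 symbols of 6886866886686886 gives the pieces 68 86 86 68 86 68 68 86 86 68 68 86 68 86 86 68, which concatenate to the answer.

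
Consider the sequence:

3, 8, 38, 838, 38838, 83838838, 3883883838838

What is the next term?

838388383883883838838

Each term (from the third on) is the two preceding terms concatenated in order: term 3 = 3·8 = 38.
So term 8 is 83838838·3883883838838.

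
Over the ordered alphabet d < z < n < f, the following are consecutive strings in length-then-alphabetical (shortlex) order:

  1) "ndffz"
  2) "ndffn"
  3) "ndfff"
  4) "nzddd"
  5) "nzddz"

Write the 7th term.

nzddf

Stepping forward 2 times from nzddz: nzddz → nzddn, then the target.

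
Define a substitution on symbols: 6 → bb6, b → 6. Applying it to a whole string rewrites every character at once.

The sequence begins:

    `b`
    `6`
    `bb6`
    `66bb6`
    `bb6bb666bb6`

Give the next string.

Apply φ to bb6bb666bb6 symbol by symbol: b→6, b→6, 6→bb6, b→6, b→6, 6→bb6, 6→bb6, 6→bb6, b→6, b→6, 6→bb6; joined: 6 6 bb6 6 6 bb6 bb6 bb6 6 6 bb6.

66bb666bb6bb6bb666bb6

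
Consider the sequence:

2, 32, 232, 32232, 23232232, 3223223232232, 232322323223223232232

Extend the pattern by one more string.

3223223232232232322323223223232232

Each term (from the third on) is the two preceding terms concatenated in order: term 3 = 2·32 = 232.
Continuing: 3223223232232 · 232322323223223232232 gives term 8.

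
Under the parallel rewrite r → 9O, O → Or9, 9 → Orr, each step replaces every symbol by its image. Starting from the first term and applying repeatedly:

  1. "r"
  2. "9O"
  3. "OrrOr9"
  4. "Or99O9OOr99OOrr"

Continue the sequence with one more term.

Or99OOrrOrrOr9OrrOr9Or99OOrrOrrOr9Or99O9O

φ(Or99O9OOr99OOrr) expands symbol-by-symbol to Or9 9O Orr Orr Or9 Orr Or9 Or9 9O Orr Orr Or9 Or9 9O 9O; joining the 15 pieces gives the next term.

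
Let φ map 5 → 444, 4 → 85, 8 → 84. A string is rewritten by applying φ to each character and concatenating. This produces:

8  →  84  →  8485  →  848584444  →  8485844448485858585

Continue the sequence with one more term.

φ(8485844448485858585) expands symbol-by-symbol to 84 85 84 444 84 85 85 85 85 84 85 84 444 84 444 84 444 84 444; joining the 19 pieces gives the next term.

8485844448485858585848584444844448444484444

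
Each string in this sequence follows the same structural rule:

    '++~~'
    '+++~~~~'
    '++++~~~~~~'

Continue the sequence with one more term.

Term n consists of n+1 +'s, followed by 2n ~'s (n = 1, 2, …).
At n = 4 the blocks have lengths 5, 8.

+++++~~~~~~~~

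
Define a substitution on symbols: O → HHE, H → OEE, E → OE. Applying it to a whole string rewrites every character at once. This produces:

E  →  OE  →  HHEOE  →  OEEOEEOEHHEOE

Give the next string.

Applying the rule to each of the 13 symbols of OEEOEEOEHHEOE gives the pieces HHE OE OE HHE OE OE HHE OE OEE OEE OE HHE OE, which concatenate to the answer.

HHEOEOEHHEOEOEHHEOEOEEOEEOEHHEOE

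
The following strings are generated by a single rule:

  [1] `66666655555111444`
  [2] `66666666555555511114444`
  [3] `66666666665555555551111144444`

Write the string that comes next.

Each string has the form 6^{2n+2} 5^{2n+1} 1^{n+1} 4^{n+1}, where the shown terms are n = 2, 3, 4.
For the next term, n = 5, so the run lengths are 12, 11, 6, 6.

66666666666655555555555111111444444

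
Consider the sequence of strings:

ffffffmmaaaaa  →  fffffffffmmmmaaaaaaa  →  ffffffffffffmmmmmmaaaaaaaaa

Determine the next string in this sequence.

Each string has the form f^{3n} m^{2n-2} a^{2n+1}, where the shown terms are n = 2, 3, 4.
Setting n = 5 gives 15, 8, 11 characters in each block.

fffffffffffffffmmmmmmmmaaaaaaaaaaa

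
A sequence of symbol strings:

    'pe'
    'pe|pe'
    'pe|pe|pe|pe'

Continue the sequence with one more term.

Every step duplicates the string with '|' between the halves.
Doubling pe|pe|pe|pe with '|' between the halves:

pe|pe|pe|pe|pe|pe|pe|pe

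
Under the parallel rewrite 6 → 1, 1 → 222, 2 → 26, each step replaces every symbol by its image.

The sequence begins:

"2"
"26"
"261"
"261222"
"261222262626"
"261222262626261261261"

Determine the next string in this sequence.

261222262626261261261261222261222261222

Replace each of the 21 characters of 261222262626261261261 in place — 26 1 222 26 26 26 26 1 26 1 26 1 26 1 222 26 1 222 26 1 222 — and concatenate.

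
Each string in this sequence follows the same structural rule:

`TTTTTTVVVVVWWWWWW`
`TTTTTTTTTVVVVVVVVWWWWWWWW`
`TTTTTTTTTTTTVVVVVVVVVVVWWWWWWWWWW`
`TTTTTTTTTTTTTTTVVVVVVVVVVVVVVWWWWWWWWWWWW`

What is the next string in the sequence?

TTTTTTTTTTTTTTTTTTVVVVVVVVVVVVVVVVVWWWWWWWWWWWWWW

The n-th term is 3n T's then 3n-1 V's then 2n+2 W's, where the shown terms are n = 2, 3, 4, 5.
Setting n = 6 gives 18, 17, 14 characters in each block.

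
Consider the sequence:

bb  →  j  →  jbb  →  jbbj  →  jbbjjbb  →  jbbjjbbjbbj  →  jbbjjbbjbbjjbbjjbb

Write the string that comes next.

Each term (from the third on) is the previous term followed by the one before it: term 3 = j·bb = jbb.
Continuing: jbbjjbbjbbjjbbjjbb · jbbjjbbjbbj gives term 8.

jbbjjbbjbbjjbbjjbbjbbjjbbjbbj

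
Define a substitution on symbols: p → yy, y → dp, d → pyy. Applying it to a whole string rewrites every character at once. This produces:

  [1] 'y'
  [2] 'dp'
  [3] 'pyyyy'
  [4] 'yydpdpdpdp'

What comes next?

dpdppyyyypyyyypyyyypyyyy

Rewriting each symbol of yydpdpdpdp: y→dp, y→dp, d→pyy, p→yy, d→pyy, p→yy, d→pyy, p→yy, d→pyy, p→yy, which concatenates to dp dp pyy yy pyy yy pyy yy pyy yy.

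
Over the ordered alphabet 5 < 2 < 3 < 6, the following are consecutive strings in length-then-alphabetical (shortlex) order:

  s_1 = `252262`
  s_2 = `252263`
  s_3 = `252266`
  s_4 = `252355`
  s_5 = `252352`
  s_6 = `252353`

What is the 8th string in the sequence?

252325

Continuing the enumeration 2 steps past 252353: 252353 → 252356 → (answer).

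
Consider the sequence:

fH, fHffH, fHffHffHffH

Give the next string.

Every step duplicates the string with 'f' between the halves.
One more doubling of fHffHffHffH gives the answer.

fHffHffHffHffHffHffHffH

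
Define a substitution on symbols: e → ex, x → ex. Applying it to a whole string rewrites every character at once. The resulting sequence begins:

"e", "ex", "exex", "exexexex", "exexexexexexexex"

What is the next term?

Replace each of the 16 characters of exexexexexexexex in place — ex ex ex ex ex ex ex ex ex ex ex ex ex ex ex ex — and concatenate.

exexexexexexexexexexexexexexexex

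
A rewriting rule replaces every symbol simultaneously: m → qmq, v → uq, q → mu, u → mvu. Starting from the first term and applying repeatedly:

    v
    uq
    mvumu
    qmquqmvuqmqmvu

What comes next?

Applying the rule to each of the 14 symbols of qmquqmvuqmqmvu gives the pieces mu qmq mu mvu mu qmq uq mvu mu qmq mu qmq uq mvu, which concatenate to the answer.

muqmqmumvumuqmquqmvumuqmqmuqmquqmvu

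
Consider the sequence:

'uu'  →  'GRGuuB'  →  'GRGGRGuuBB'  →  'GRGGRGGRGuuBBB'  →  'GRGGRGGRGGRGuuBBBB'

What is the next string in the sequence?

Every step adds GRG to the front and B to the end of the previous string.
So the next term is GRG·GRGGRGGRGGRGuuBBBB·B.

GRGGRGGRGGRGGRGuuBBBBB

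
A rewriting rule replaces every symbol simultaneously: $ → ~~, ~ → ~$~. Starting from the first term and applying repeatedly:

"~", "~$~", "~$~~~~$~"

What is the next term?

Expanding ~$~~~~$~: ~→~$~, $→~~, ~→~$~, ~→~$~, ~→~$~, ~→~$~, $→~~, ~→~$~. Concatenated: ~$~ ~~ ~$~ ~$~ ~$~ ~$~ ~~ ~$~.

~$~~~~$~~$~~$~~$~~~~$~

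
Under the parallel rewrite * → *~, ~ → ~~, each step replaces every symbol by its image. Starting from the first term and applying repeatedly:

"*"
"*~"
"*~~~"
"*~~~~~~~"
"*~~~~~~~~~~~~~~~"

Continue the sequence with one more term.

Rewriting the 16 symbols of *~~~~~~~~~~~~~~~ one by one yields *~ ~~ ~~ ~~ ~~ ~~ ~~ ~~ ~~ ~~ ~~ ~~ ~~ ~~ ~~ ~~; concatenated:

*~~~~~~~~~~~~~~~~~~~~~~~~~~~~~~~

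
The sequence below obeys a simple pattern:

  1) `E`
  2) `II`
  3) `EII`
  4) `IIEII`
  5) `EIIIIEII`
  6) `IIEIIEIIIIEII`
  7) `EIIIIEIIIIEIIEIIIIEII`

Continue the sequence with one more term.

Each term (from the third on) is the two preceding terms concatenated in order: term 3 = E·II = EII.
Continuing: IIEIIEIIIIEII · EIIIIEIIIIEIIEIIIIEII gives term 8.

IIEIIEIIIIEIIEIIIIEIIIIEIIEIIIIEII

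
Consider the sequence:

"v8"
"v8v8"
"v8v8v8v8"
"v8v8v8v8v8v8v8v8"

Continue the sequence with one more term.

Each string is two copies of the previous one concatenated.
So the next term is two copies of v8v8v8v8v8v8v8v8.

v8v8v8v8v8v8v8v8v8v8v8v8v8v8v8v8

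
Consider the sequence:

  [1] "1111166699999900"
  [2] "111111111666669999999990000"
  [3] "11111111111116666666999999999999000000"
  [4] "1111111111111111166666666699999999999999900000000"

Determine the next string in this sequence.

111111111111111111111666666666669999999999999999990000000000

The n-th term is 4n+1 1's then 2n+1 6's then 3n+3 9's then 2n 0's (n = 1, 2, …).
Setting n = 5 gives 21, 11, 18, 10 characters in each block.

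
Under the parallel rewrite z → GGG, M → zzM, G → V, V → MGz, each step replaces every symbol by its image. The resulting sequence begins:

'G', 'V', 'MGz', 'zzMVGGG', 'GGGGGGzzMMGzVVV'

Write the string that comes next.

VVVVVVGGGGGGzzMzzMVGGGMGzMGzMGz

φ(GGGGGGzzMMGzVVV) expands symbol-by-symbol to V V V V V V GGG GGG zzM zzM V GGG MGz MGz MGz; joining the 15 pieces gives the next term.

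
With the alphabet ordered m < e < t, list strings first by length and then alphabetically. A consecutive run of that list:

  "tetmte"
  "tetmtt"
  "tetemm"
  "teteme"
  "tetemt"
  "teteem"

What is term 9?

Advancing 3 positions from teteem through teteem → teteee → teteet reaches term 9.

tetetm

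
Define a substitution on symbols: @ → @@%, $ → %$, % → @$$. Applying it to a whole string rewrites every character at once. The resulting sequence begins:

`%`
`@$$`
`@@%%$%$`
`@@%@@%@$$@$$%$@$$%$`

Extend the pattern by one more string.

@@%@@%@$$@@%@@%@$$@@%%$%$@@%%$%$@$$%$@@%%$%$@$$%$

Applying the rule to each of the 19 symbols of @@%@@%@$$@$$%$@$$%$ gives the pieces @@% @@% @$$ @@% @@% @$$ @@% %$ %$ @@% %$ %$ @$$ %$ @@% %$ %$ @$$ %$, which concatenate to the answer.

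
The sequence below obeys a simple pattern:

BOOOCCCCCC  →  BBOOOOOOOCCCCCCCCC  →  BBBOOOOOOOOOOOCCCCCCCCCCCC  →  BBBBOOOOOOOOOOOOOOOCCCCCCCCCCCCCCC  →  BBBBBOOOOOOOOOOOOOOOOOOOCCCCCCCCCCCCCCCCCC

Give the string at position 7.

Reading off run lengths: B runs 1, 2, 3, 4, 5; O runs 3, 7, 11, 15, 19; C runs 6, 9, 12, 15, 18 — each is linear in n (n = 1, 2, …).
For term 7, n = 7, so the run lengths are 7, 27, 24.

BBBBBBBOOOOOOOOOOOOOOOOOOOOOOOOOOOCCCCCCCCCCCCCCCCCCCCCCCC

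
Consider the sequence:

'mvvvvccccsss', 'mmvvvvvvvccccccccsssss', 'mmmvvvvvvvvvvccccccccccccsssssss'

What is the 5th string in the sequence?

mmmmmvvvvvvvvvvvvvvvvccccccccccccccccccccsssssssssss

Each string has the form m^{n} v^{3n+1} c^{4n} s^{2n+1} (n = 1, 2, …).
At n = 5 the blocks have lengths 5, 16, 20, 11.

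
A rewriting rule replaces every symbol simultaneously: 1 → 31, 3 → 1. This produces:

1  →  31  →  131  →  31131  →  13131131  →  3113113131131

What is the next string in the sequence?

131311313113113131131

Applying the rule to each of the 13 symbols of 3113113131131 gives the pieces 1 31 31 1 31 31 1 31 1 31 31 1 31, which concatenate to the answer.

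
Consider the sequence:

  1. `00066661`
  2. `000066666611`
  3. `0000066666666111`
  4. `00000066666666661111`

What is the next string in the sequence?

Reading off run lengths: 0 runs 3, 4, 5, 6; 6 runs 4, 6, 8, 10; 1 runs 1, 2, 3, 4 — each is linear in n (n = 1, 2, …).
For the next term, n = 5, so the run lengths are 7, 12, 5.

000000066666666666611111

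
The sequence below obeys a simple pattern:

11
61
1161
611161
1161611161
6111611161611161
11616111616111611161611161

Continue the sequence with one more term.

This is a Fibonacci-style word recurrence s(k) = s(k−2)·s(k−1): e.g. 11·61 = 1161.
So term 8 is 6111611161611161·11616111616111611161611161.

611161116161116111616111616111611161611161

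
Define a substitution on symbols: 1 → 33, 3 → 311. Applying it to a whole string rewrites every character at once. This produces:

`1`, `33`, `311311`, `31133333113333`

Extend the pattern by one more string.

Rewriting the 14 symbols of 31133333113333 one by one yields 311 33 33 311 311 311 311 311 33 33 311 311 311 311; concatenated:

31133333113113113113113333311311311311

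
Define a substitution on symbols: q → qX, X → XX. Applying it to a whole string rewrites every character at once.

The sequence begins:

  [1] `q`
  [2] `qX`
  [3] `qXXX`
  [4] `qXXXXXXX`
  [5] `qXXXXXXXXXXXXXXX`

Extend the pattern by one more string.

Rewriting the 16 symbols of qXXXXXXXXXXXXXXX one by one yields qX XX XX XX XX XX XX XX XX XX XX XX XX XX XX XX; concatenated:

qXXXXXXXXXXXXXXXXXXXXXXXXXXXXXXX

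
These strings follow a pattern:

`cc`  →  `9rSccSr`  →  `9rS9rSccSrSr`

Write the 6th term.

s(k+1) = 9rS·s(k)·Sr, so each term gains 9rS as a prefix and Sr as a suffix.
From 9rS9rSccSrSr, 3 further steps: 9rS9rSccSrSr → 9rS9rS9rSccSrSrSr → 9rS9rS9rS9rSccSrSrSrSr → (answer).

9rS9rS9rS9rS9rSccSrSrSrSrSr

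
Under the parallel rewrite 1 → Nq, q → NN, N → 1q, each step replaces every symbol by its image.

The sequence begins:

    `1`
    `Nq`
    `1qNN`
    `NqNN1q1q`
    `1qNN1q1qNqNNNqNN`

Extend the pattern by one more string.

Rewriting the 16 symbols of 1qNN1q1qNqNNNqNN one by one yields Nq NN 1q 1q Nq NN Nq NN 1q NN 1q 1q 1q NN 1q 1q; concatenated:

NqNN1q1qNqNNNqNN1qNN1q1q1qNN1q1q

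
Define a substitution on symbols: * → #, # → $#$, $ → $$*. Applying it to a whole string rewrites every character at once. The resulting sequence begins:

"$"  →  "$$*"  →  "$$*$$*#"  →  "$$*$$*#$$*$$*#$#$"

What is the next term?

Replace each of the 17 characters of $$*$$*#$$*$$*#$#$ in place — $$* $$* # $$* $$* # $#$ $$* $$* # $$* $$* # $#$ $$* $#$ $$* — and concatenate.

$$*$$*#$$*$$*#$#$$$*$$*#$$*$$*#$#$$$*$#$$$*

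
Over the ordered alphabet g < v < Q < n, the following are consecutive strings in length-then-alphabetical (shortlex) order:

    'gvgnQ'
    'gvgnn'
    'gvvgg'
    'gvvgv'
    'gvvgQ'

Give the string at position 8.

Continuing the enumeration 3 steps past gvvgQ: gvvgQ → gvvgn → gvvvg → (answer).

gvvvv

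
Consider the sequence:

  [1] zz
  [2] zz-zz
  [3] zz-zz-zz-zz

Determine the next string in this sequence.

zz-zz-zz-zz-zz-zz-zz-zz

Each string is two copies of the previous one joined by '-'.
So the next term is two copies of zz-zz-zz-zz with '-' between the halves.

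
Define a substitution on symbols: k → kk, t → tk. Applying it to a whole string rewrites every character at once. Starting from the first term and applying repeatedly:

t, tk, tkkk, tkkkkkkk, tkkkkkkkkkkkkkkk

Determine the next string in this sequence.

Applying the rule to each of the 16 symbols of tkkkkkkkkkkkkkkk gives the pieces tk kk kk kk kk kk kk kk kk kk kk kk kk kk kk kk, which concatenate to the answer.

tkkkkkkkkkkkkkkkkkkkkkkkkkkkkkkk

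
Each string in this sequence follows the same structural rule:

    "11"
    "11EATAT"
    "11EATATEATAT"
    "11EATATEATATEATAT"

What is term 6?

11EATATEATATEATATEATATEATAT

Every step adds EATAT to the end: s(k+1) = s(k)·EATAT.
From 11EATATEATATEATAT, 2 further steps: 11EATATEATATEATAT → 11EATATEATATEATATEATAT → (answer).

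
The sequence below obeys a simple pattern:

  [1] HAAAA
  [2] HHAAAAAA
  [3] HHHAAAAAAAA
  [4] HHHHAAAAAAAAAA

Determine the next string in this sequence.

The n-th term is n-1 H's then 2n A's, where the shown terms are n = 2, 3, 4, 5.
At n = 6 the blocks have lengths 5, 12.

HHHHHAAAAAAAAAAAA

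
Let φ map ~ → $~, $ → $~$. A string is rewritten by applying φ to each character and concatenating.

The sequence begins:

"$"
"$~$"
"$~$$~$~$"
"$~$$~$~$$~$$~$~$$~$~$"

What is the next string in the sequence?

$~$$~$~$$~$$~$~$$~$~$$~$$~$~$$~$$~$~$$~$~$$~$$~$~$$~$~$

Replace each of the 21 characters of $~$$~$~$$~$$~$~$$~$~$ in place — $~$ $~ $~$ $~$ $~ $~$ $~ $~$ $~$ $~ $~$ $~$ $~ $~$ $~ $~$ $~$ $~ $~$ $~ $~$ — and concatenate.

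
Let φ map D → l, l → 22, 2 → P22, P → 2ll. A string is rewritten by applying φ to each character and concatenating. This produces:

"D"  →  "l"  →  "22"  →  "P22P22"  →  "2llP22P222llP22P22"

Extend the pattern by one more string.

P2222222llP22P222llP22P22P2222222llP22P222llP22P22

Applying the rule to each of the 18 symbols of 2llP22P222llP22P22 gives the pieces P22 22 22 2ll P22 P22 2ll P22 P22 P22 22 22 2ll P22 P22 2ll P22 P22, which concatenate to the answer.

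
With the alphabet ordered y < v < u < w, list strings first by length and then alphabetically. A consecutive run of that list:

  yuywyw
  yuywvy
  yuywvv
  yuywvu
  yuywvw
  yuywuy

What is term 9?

yuywuw

Continuing the enumeration 3 steps past yuywuy: yuywuy → yuywuv → yuywuu → (answer).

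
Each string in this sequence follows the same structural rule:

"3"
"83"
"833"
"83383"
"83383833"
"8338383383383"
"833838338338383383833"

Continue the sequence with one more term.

8338383383383833838338338383383383

This is a Fibonacci-style word recurrence s(k) = s(k−1)·s(k−2): e.g. 83·3 = 833.
The next term joins 833838338338383383833 and 8338383383383.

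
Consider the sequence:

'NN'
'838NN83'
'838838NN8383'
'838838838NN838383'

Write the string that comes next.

Each term wraps the previous one in 838 on the left and 83 on the right.
Applying this once more to 838838838NN838383:

838838838838NN83838383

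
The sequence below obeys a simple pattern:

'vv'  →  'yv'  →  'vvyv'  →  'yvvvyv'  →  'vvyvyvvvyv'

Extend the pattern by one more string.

This is a Fibonacci-style word recurrence s(k) = s(k−2)·s(k−1): e.g. vv·yv = vvyv.
The next term joins yvvvyv and vvyvyvvvyv.

yvvvyvvvyvyvvvyv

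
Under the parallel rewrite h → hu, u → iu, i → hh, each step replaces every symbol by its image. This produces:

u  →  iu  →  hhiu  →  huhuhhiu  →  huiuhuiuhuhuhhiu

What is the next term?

Applying the rule to each of the 16 symbols of huiuhuiuhuhuhhiu gives the pieces hu iu hh iu hu iu hh iu hu iu hu iu hu hu hh iu, which concatenate to the answer.

huiuhhiuhuiuhhiuhuiuhuiuhuhuhhiu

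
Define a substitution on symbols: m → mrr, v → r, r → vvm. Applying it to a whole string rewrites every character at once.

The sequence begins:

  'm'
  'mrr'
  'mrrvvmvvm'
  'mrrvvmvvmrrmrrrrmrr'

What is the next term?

mrrvvmvvmrrmrrrrmrrvvmvvmmrrvvmvvmvvmvvmmrrvvmvvm

φ(mrrvvmvvmrrmrrrrmrr) expands symbol-by-symbol to mrr vvm vvm r r mrr r r mrr vvm vvm mrr vvm vvm vvm vvm mrr vvm vvm; joining the 19 pieces gives the next term.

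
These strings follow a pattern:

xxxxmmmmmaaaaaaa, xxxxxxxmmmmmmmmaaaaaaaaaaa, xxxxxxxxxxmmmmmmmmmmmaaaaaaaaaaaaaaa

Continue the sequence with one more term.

xxxxxxxxxxxxxmmmmmmmmmmmmmmaaaaaaaaaaaaaaaaaaa

Term n consists of 3n+1 x's, followed by 3n+2 m's, followed by 4n+3 a's (n = 1, 2, …).
At n = 4 the blocks have lengths 13, 14, 19.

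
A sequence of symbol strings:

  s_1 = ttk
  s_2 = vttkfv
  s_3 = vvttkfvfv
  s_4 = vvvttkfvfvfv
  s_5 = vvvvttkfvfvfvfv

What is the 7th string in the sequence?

Every step adds v to the front and fv to the end of the previous string.
From vvvvttkfvfvfvfv, 2 further steps: vvvvttkfvfvfvfv → vvvvvttkfvfvfvfvfv → (answer).

vvvvvvttkfvfvfvfvfvfv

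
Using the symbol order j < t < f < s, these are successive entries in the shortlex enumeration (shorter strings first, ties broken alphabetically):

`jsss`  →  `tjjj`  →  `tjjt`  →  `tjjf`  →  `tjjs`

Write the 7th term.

Stepping forward 2 times from tjjs: tjjs → tjtj, then the target.

tjtt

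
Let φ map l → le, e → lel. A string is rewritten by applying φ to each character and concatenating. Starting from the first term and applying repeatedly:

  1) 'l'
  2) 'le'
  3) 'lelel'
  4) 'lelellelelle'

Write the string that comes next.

Expanding lelellelelle: l→le, e→lel, l→le, e→lel, l→le, l→le, e→lel, l→le, e→lel, l→le, l→le, e→lel. Concatenated: le lel le lel le le lel le lel le le lel.

lelellelellelelellelellelelel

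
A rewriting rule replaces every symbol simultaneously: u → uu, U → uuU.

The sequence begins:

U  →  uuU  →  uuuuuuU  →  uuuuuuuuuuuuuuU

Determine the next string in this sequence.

Rewriting the 15 symbols of uuuuuuuuuuuuuuU one by one yields uu uu uu uu uu uu uu uu uu uu uu uu uu uu uuU; concatenated:

uuuuuuuuuuuuuuuuuuuuuuuuuuuuuuU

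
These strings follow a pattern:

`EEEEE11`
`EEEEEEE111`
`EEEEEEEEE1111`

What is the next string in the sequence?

Each string has the form E^{2n+1} 1^{n}, where the shown terms are n = 2, 3, 4.
Setting n = 5 gives 11, 5 characters in each block.

EEEEEEEEEEE11111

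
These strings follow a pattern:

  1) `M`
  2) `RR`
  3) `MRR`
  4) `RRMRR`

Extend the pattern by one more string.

MRRRRMRR

From term 3 onward, concatenate the second-to-last term with the last: M·RR = MRR, RR·MRR = RRMRR, …
The next term joins MRR and RRMRR.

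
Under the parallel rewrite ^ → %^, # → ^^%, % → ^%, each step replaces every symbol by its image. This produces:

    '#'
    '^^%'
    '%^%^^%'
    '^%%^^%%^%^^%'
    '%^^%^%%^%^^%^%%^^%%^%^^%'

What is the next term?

Applying the rule to each of the 24 symbols of %^^%^%%^%^^%^%%^^%%^%^^% gives the pieces ^% %^ %^ ^% %^ ^% ^% %^ ^% %^ %^ ^% %^ ^% ^% %^ %^ ^% ^% %^ ^% %^ %^ ^%, which concatenate to the answer.

^%%^%^^%%^^%^%%^^%%^%^^%%^^%^%%^%^^%^%%^^%%^%^^%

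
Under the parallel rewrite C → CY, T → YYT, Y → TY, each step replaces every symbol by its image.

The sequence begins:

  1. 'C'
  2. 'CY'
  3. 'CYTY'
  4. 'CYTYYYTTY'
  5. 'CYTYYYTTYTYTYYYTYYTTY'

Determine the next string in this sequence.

CYTYYYTTYTYTYYYTYYTTYYYTTYYYTTYTYTYYYTTYTYYYTYYTTY

Applying the rule to each of the 21 symbols of CYTYYYTTYTYTYYYTYYTTY gives the pieces CY TY YYT TY TY TY YYT YYT TY YYT TY YYT TY TY TY YYT TY TY YYT YYT TY, which concatenate to the answer.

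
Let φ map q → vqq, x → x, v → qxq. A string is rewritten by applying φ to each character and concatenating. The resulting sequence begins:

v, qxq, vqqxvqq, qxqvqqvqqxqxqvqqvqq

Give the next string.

φ(qxqvqqvqqxqxqvqqvqq) expands symbol-by-symbol to vqq x vqq qxq vqq vqq qxq vqq vqq x vqq x vqq qxq vqq vqq qxq vqq vqq; joining the 19 pieces gives the next term.

vqqxvqqqxqvqqvqqqxqvqqvqqxvqqxvqqqxqvqqvqqqxqvqqvqq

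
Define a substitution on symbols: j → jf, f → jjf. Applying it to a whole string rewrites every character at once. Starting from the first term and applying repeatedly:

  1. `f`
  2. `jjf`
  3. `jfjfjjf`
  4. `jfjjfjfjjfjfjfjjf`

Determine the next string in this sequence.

Rewriting the 17 symbols of jfjjfjfjjfjfjfjjf one by one yields jf jjf jf jf jjf jf jjf jf jf jjf jf jjf jf jjf jf jf jjf; concatenated:

jfjjfjfjfjjfjfjjfjfjfjjfjfjjfjfjjfjfjfjjf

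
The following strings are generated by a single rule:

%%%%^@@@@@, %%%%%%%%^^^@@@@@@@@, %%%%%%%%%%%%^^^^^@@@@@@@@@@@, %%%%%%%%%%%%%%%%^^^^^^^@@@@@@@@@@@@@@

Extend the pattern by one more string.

The n-th term is 4n %'s then 2n-1 ^'s then 3n+2 @'s (n = 1, 2, …).
For the next term, n = 5, so the run lengths are 20, 9, 17.

%%%%%%%%%%%%%%%%%%%%^^^^^^^^^@@@@@@@@@@@@@@@@@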